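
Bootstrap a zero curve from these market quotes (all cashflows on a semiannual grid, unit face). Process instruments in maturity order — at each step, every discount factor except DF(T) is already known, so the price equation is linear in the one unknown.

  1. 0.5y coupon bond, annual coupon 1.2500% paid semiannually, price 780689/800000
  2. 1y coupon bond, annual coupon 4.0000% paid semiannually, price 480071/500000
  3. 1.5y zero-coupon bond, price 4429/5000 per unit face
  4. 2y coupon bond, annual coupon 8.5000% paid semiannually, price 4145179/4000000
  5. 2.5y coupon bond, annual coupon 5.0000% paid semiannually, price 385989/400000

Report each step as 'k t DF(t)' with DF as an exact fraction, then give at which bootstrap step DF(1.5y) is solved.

step 1 [0.5y] bond c/2=1/160: DF=(780689/800000 − 1/160·(0))/(1+1/160) = 4849/5000 ≈ 0.969800
step 2 [1y] bond c/2=1/50: DF=(480071/500000 − 1/50·(0.969800))/(1+1/50) = 9223/10000 ≈ 0.922300
step 3 [1.5y] zero: DF = P = 4429/5000 ≈ 0.885800
step 4 [2y] bond c/2=17/400: DF=(4145179/4000000 − 17/400·(0.969800+0.922300+0.885800))/(1+17/400) = 1101/1250 ≈ 0.880800
step 5 [2.5y] bond c/2=1/40: DF=(385989/400000 − 1/40·(0.969800+0.922300+0.885800+0.880800))/(1+1/40) = 4261/5000 ≈ 0.852200

1 1/2 4849/5000
2 1 9223/10000
3 3/2 4429/5000
4 2 1101/1250
5 5/2 4261/5000
DF(1.5y) is solved at step 3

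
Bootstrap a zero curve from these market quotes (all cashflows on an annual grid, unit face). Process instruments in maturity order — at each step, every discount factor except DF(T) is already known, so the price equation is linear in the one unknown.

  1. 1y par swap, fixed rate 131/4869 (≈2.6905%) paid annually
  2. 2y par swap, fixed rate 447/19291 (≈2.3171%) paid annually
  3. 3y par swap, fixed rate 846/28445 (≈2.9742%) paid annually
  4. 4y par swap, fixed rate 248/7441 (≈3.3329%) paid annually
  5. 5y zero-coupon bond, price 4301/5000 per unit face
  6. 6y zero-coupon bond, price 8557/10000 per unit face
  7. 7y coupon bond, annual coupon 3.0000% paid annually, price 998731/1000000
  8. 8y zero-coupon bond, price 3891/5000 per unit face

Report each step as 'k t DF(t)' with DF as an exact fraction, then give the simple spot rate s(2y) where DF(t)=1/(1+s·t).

1 1 4869/5000
2 2 9553/10000
3 3 4577/5000
4 4 219/250
5 5 4301/5000
6 6 8557/10000
7 7 8113/10000
8 8 3891/5000
s(2y) = (1/(9553/10000) − 1)/(2) = 447/19106 ≈ 2.3396%

step 1 [1y] swap r/1=131/4869: DF=(1 − 131/4869·(0))/(1+131/4869) = 4869/5000 ≈ 0.973800
step 2 [2y] swap r/1=447/19291: DF=(1 − 447/19291·(0.973800))/(1+447/19291) = 9553/10000 ≈ 0.955300
step 3 [3y] swap r/1=846/28445: DF=(1 − 846/28445·(0.973800+0.955300))/(1+846/28445) = 4577/5000 ≈ 0.915400
step 4 [4y] swap r/1=248/7441: DF=(1 − 248/7441·(0.973800+0.955300+0.915400))/(1+248/7441) = 219/250 ≈ 0.876000
step 5 [5y] zero: DF = P = 4301/5000 ≈ 0.860200
step 6 [6y] zero: DF = P = 8557/10000 ≈ 0.855700
step 7 [7y] bond c/1=3/100: DF=(998731/1000000 − 3/100·(0.973800+0.955300+0.915400+0.876000+0.860200+0.855700))/(1+3/100) = 8113/10000 ≈ 0.811300
step 8 [8y] zero: DF = P = 3891/5000 ≈ 0.778200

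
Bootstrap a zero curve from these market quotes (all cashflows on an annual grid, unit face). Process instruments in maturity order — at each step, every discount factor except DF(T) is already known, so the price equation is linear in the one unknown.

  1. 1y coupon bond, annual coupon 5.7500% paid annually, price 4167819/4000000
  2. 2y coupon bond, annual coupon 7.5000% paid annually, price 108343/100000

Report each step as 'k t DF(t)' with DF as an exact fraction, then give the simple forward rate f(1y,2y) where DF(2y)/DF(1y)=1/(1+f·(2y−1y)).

1 1 9853/10000
2 2 9391/10000
f(1y,2y) = ((9853/10000)/(9391/10000) − 1)/(1) = 462/9391 ≈ 4.9196%

step 1 [1y] bond c/1=23/400: DF=(4167819/4000000 − 23/400·(0))/(1+23/400) = 9853/10000 ≈ 0.985300
step 2 [2y] bond c/1=3/40: DF=(108343/100000 − 3/40·(0.985300))/(1+3/40) = 9391/10000 ≈ 0.939100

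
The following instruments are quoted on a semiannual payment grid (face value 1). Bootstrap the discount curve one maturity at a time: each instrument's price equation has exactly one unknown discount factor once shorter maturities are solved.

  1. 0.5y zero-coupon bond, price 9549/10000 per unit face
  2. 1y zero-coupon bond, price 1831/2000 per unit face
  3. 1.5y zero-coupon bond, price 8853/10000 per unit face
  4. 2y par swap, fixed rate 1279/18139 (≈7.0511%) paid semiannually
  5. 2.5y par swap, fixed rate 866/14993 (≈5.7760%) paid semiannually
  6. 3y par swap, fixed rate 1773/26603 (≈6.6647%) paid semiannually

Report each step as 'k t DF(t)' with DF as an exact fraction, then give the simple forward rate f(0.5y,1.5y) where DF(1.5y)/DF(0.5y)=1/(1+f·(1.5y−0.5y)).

step 1 [0.5y] zero: DF = P = 9549/10000 ≈ 0.954900
step 2 [1y] zero: DF = P = 1831/2000 ≈ 0.915500
step 3 [1.5y] zero: DF = P = 8853/10000 ≈ 0.885300
step 4 [2y] swap r/2=1279/36278: DF=(1 − 1279/36278·(0.954900+0.915500+0.885300))/(1+1279/36278) = 8721/10000 ≈ 0.872100
step 5 [2.5y] swap r/2=433/14993: DF=(1 − 433/14993·(0.954900+0.915500+0.885300+0.872100))/(1+433/14993) = 8701/10000 ≈ 0.870100
step 6 [3y] swap r/2=1773/53206: DF=(1 − 1773/53206·(0.954900+0.915500+0.885300+0.872100+0.870100))/(1+1773/53206) = 8227/10000 ≈ 0.822700

1 1/2 9549/10000
2 1 1831/2000
3 3/2 8853/10000
4 2 8721/10000
5 5/2 8701/10000
6 3 8227/10000
f(0.5y,1.5y) = ((9549/10000)/(8853/10000) − 1)/(1) = 232/2951 ≈ 7.8617%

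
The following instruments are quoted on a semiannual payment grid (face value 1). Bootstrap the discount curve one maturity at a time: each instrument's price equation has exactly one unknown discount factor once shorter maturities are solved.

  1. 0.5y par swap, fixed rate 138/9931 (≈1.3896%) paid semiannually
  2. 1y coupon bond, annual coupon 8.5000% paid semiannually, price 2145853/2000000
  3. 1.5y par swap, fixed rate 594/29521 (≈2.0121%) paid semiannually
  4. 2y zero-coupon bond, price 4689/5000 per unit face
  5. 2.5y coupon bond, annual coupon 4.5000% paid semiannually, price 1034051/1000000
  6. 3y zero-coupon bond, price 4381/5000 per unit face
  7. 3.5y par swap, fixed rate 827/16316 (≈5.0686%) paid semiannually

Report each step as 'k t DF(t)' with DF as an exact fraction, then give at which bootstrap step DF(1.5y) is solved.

step 1 [0.5y] swap r/2=69/9931: DF=(1 − 69/9931·(0))/(1+69/9931) = 9931/10000 ≈ 0.993100
step 2 [1y] bond c/2=17/400: DF=(2145853/2000000 − 17/400·(0.993100))/(1+17/400) = 9887/10000 ≈ 0.988700
step 3 [1.5y] swap r/2=297/29521: DF=(1 − 297/29521·(0.993100+0.988700))/(1+297/29521) = 9703/10000 ≈ 0.970300
step 4 [2y] zero: DF = P = 4689/5000 ≈ 0.937800
step 5 [2.5y] bond c/2=9/400: DF=(1034051/1000000 − 9/400·(0.993100+0.988700+0.970300+0.937800))/(1+9/400) = 9257/10000 ≈ 0.925700
step 6 [3y] zero: DF = P = 4381/5000 ≈ 0.876200
step 7 [3.5y] swap r/2=827/32632: DF=(1 − 827/32632·(0.993100+0.988700+0.970300+0.937800+0.925700+0.876200))/(1+827/32632) = 4173/5000 ≈ 0.834600

1 1/2 9931/10000
2 1 9887/10000
3 3/2 9703/10000
4 2 4689/5000
5 5/2 9257/10000
6 3 4381/5000
7 7/2 4173/5000
DF(1.5y) is solved at step 3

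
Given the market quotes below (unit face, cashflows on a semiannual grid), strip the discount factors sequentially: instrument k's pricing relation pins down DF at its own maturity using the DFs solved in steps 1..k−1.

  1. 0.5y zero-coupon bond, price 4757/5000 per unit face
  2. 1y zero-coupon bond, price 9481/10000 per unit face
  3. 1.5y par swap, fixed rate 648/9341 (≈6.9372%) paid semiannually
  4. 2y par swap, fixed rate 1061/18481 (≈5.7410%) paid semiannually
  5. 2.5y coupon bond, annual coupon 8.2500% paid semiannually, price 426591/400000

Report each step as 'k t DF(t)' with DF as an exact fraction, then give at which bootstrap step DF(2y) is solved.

1 1/2 4757/5000
2 1 9481/10000
3 3/2 2257/2500
4 2 8939/10000
5 5/2 4389/5000
DF(2y) is solved at step 4

step 1 [0.5y] zero: DF = P = 4757/5000 ≈ 0.951400
step 2 [1y] zero: DF = P = 9481/10000 ≈ 0.948100
step 3 [1.5y] swap r/2=324/9341: DF=(1 − 324/9341·(0.951400+0.948100))/(1+324/9341) = 2257/2500 ≈ 0.902800
step 4 [2y] swap r/2=1061/36962: DF=(1 − 1061/36962·(0.951400+0.948100+0.902800))/(1+1061/36962) = 8939/10000 ≈ 0.893900
step 5 [2.5y] bond c/2=33/800: DF=(426591/400000 − 33/800·(0.951400+0.948100+0.902800+0.893900))/(1+33/800) = 4389/5000 ≈ 0.877800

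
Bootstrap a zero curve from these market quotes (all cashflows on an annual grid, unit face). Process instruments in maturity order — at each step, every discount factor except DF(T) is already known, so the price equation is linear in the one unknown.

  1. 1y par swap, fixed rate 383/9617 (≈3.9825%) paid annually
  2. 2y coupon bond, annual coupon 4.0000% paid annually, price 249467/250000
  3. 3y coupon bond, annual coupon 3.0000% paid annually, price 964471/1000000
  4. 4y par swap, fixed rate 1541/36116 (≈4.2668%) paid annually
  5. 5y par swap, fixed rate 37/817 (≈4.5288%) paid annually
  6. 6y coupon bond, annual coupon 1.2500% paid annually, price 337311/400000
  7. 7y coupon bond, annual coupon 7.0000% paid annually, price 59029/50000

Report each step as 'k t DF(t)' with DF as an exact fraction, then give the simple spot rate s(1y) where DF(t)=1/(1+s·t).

1 1 9617/10000
2 2 369/400
3 3 1763/2000
4 4 8459/10000
5 5 4001/5000
6 6 973/1250
7 7 3819/5000
s(1y) = (1/(9617/10000) − 1)/(1) = 383/9617 ≈ 3.9825%

step 1 [1y] swap r/1=383/9617: DF=(1 − 383/9617·(0))/(1+383/9617) = 9617/10000 ≈ 0.961700
step 2 [2y] bond c/1=1/25: DF=(249467/250000 − 1/25·(0.961700))/(1+1/25) = 369/400 ≈ 0.922500
step 3 [3y] bond c/1=3/100: DF=(964471/1000000 − 3/100·(0.961700+0.922500))/(1+3/100) = 1763/2000 ≈ 0.881500
step 4 [4y] swap r/1=1541/36116: DF=(1 − 1541/36116·(0.961700+0.922500+0.881500))/(1+1541/36116) = 8459/10000 ≈ 0.845900
step 5 [5y] swap r/1=37/817: DF=(1 − 37/817·(0.961700+0.922500+0.881500+0.845900))/(1+37/817) = 4001/5000 ≈ 0.800200
step 6 [6y] bond c/1=1/80: DF=(337311/400000 − 1/80·(0.961700+0.922500+0.881500+0.845900+0.800200))/(1+1/80) = 973/1250 ≈ 0.778400
step 7 [7y] bond c/1=7/100: DF=(59029/50000 − 7/100·(0.961700+0.922500+0.881500+0.845900+0.800200+0.778400))/(1+7/100) = 3819/5000 ≈ 0.763800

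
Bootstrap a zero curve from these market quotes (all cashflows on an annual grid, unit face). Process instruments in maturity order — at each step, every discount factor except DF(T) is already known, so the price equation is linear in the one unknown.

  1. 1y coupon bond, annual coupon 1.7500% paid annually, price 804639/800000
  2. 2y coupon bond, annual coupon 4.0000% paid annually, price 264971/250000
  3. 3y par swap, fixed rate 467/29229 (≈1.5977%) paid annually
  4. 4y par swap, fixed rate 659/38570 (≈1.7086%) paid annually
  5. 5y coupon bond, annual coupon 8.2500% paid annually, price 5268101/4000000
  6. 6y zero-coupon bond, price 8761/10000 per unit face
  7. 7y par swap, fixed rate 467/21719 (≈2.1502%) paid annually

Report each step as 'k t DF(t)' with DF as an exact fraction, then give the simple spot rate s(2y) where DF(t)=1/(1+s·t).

step 1 [1y] bond c/1=7/400: DF=(804639/800000 − 7/400·(0))/(1+7/400) = 1977/2000 ≈ 0.988500
step 2 [2y] bond c/1=1/25: DF=(264971/250000 − 1/25·(0.988500))/(1+1/25) = 9811/10000 ≈ 0.981100
step 3 [3y] swap r/1=467/29229: DF=(1 − 467/29229·(0.988500+0.981100))/(1+467/29229) = 9533/10000 ≈ 0.953300
step 4 [4y] swap r/1=659/38570: DF=(1 − 659/38570·(0.988500+0.981100+0.953300))/(1+659/38570) = 9341/10000 ≈ 0.934100
step 5 [5y] bond c/1=33/400: DF=(5268101/4000000 − 33/400·(0.988500+0.981100+0.953300+0.934100))/(1+33/400) = 9227/10000 ≈ 0.922700
step 6 [6y] zero: DF = P = 8761/10000 ≈ 0.876100
step 7 [7y] swap r/1=467/21719: DF=(1 − 467/21719·(0.988500+0.981100+0.953300+0.934100+0.922700+0.876100))/(1+467/21719) = 8599/10000 ≈ 0.859900

1 1 1977/2000
2 2 9811/10000
3 3 9533/10000
4 4 9341/10000
5 5 9227/10000
6 6 8761/10000
7 7 8599/10000
s(2y) = (1/(9811/10000) − 1)/(2) = 189/19622 ≈ 0.9632%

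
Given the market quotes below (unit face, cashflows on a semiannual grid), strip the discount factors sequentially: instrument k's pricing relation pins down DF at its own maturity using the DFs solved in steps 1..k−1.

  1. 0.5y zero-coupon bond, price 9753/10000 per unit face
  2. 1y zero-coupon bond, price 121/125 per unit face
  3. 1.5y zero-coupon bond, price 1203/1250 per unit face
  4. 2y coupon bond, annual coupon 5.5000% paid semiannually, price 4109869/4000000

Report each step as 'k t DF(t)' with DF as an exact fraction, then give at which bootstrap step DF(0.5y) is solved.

step 1 [0.5y] zero: DF = P = 9753/10000 ≈ 0.975300
step 2 [1y] zero: DF = P = 121/125 ≈ 0.968000
step 3 [1.5y] zero: DF = P = 1203/1250 ≈ 0.962400
step 4 [2y] bond c/2=11/400: DF=(4109869/4000000 − 11/400·(0.975300+0.968000+0.962400))/(1+11/400) = 4611/5000 ≈ 0.922200

1 1/2 9753/10000
2 1 121/125
3 3/2 1203/1250
4 2 4611/5000
DF(0.5y) is solved at step 1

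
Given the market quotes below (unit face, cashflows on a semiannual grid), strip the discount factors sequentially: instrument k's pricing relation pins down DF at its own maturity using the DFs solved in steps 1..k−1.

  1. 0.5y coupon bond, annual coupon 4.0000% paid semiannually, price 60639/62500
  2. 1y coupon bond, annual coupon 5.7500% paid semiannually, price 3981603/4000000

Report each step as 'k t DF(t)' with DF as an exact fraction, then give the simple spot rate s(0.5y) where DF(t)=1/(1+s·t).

1 1/2 1189/1250
2 1 941/1000
s(0.5y) = (1/(1189/1250) − 1)/(1/2) = 122/1189 ≈ 10.2607%

step 1 [0.5y] bond c/2=1/50: DF=(60639/62500 − 1/50·(0))/(1+1/50) = 1189/1250 ≈ 0.951200
step 2 [1y] bond c/2=23/800: DF=(3981603/4000000 − 23/800·(0.951200))/(1+23/800) = 941/1000 ≈ 0.941000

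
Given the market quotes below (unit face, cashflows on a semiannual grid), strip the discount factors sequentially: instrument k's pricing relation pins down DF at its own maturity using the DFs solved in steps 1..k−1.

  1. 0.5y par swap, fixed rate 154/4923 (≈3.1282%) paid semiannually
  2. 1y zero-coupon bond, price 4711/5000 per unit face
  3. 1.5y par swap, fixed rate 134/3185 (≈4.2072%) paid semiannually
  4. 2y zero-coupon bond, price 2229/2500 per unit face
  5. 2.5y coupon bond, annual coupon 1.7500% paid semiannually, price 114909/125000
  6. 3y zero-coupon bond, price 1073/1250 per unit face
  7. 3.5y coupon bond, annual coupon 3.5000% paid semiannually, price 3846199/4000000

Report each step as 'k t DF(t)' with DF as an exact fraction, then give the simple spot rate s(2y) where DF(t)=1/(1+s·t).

step 1 [0.5y] swap r/2=77/4923: DF=(1 − 77/4923·(0))/(1+77/4923) = 4923/5000 ≈ 0.984600
step 2 [1y] zero: DF = P = 4711/5000 ≈ 0.942200
step 3 [1.5y] swap r/2=67/3185: DF=(1 − 67/3185·(0.984600+0.942200))/(1+67/3185) = 9397/10000 ≈ 0.939700
step 4 [2y] zero: DF = P = 2229/2500 ≈ 0.891600
step 5 [2.5y] bond c/2=7/800: DF=(114909/125000 − 7/800·(0.984600+0.942200+0.939700+0.891600))/(1+7/800) = 8787/10000 ≈ 0.878700
step 6 [3y] zero: DF = P = 1073/1250 ≈ 0.858400
step 7 [3.5y] bond c/2=7/400: DF=(3846199/4000000 − 7/400·(0.984600+0.942200+0.939700+0.891600+0.878700+0.858400))/(1+7/400) = 1701/2000 ≈ 0.850500

1 1/2 4923/5000
2 1 4711/5000
3 3/2 9397/10000
4 2 2229/2500
5 5/2 8787/10000
6 3 1073/1250
7 7/2 1701/2000
s(2y) = (1/(2229/2500) − 1)/(2) = 271/4458 ≈ 6.0790%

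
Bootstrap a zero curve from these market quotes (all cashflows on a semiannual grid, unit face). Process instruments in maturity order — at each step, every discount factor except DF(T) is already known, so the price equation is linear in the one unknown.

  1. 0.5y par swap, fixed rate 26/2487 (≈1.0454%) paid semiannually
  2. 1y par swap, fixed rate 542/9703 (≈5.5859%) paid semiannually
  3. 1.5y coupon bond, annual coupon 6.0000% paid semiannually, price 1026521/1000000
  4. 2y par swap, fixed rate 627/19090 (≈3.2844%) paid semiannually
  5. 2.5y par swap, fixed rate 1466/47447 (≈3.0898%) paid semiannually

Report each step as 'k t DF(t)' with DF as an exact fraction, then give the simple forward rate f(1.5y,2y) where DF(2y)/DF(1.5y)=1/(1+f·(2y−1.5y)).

1 1/2 2487/2500
2 1 4729/5000
3 3/2 9401/10000
4 2 9373/10000
5 5/2 9267/10000
f(1.5y,2y) = ((9401/10000)/(9373/10000) − 1)/(1/2) = 8/1339 ≈ 0.5975%

step 1 [0.5y] swap r/2=13/2487: DF=(1 − 13/2487·(0))/(1+13/2487) = 2487/2500 ≈ 0.994800
step 2 [1y] swap r/2=271/9703: DF=(1 − 271/9703·(0.994800))/(1+271/9703) = 4729/5000 ≈ 0.945800
step 3 [1.5y] bond c/2=3/100: DF=(1026521/1000000 − 3/100·(0.994800+0.945800))/(1+3/100) = 9401/10000 ≈ 0.940100
step 4 [2y] swap r/2=627/38180: DF=(1 − 627/38180·(0.994800+0.945800+0.940100))/(1+627/38180) = 9373/10000 ≈ 0.937300
step 5 [2.5y] swap r/2=733/47447: DF=(1 − 733/47447·(0.994800+0.945800+0.940100+0.937300))/(1+733/47447) = 9267/10000 ≈ 0.926700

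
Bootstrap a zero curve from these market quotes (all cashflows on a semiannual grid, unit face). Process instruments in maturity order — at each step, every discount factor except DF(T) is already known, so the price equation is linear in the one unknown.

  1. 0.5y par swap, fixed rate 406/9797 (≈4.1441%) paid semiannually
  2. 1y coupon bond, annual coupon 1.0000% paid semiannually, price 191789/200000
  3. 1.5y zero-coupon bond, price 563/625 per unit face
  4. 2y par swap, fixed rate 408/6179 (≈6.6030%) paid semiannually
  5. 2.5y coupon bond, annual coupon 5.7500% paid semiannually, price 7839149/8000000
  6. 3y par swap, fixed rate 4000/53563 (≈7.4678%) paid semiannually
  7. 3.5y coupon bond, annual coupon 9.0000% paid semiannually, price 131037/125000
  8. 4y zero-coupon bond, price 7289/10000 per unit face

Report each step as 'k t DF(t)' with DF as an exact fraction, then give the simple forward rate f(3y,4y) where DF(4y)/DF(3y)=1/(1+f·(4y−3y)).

step 1 [0.5y] swap r/2=203/9797: DF=(1 − 203/9797·(0))/(1+203/9797) = 9797/10000 ≈ 0.979700
step 2 [1y] bond c/2=1/200: DF=(191789/200000 − 1/200·(0.979700))/(1+1/200) = 9493/10000 ≈ 0.949300
step 3 [1.5y] zero: DF = P = 563/625 ≈ 0.900800
step 4 [2y] swap r/2=204/6179: DF=(1 − 204/6179·(0.979700+0.949300+0.900800))/(1+204/6179) = 1097/1250 ≈ 0.877600
step 5 [2.5y] bond c/2=23/800: DF=(7839149/8000000 − 23/800·(0.979700+0.949300+0.900800+0.877600))/(1+23/800) = 8489/10000 ≈ 0.848900
step 6 [3y] swap r/2=2000/53563: DF=(1 − 2000/53563·(0.979700+0.949300+0.900800+0.877600+0.848900))/(1+2000/53563) = 4/5 ≈ 0.800000
step 7 [3.5y] bond c/2=9/200: DF=(131037/125000 − 9/200·(0.979700+0.949300+0.900800+0.877600+0.848900+0.800000))/(1+9/200) = 309/400 ≈ 0.772500
step 8 [4y] zero: DF = P = 7289/10000 ≈ 0.728900

1 1/2 9797/10000
2 1 9493/10000
3 3/2 563/625
4 2 1097/1250
5 5/2 8489/10000
6 3 4/5
7 7/2 309/400
8 4 7289/10000
f(3y,4y) = ((4/5)/(7289/10000) − 1)/(1) = 711/7289 ≈ 9.7544%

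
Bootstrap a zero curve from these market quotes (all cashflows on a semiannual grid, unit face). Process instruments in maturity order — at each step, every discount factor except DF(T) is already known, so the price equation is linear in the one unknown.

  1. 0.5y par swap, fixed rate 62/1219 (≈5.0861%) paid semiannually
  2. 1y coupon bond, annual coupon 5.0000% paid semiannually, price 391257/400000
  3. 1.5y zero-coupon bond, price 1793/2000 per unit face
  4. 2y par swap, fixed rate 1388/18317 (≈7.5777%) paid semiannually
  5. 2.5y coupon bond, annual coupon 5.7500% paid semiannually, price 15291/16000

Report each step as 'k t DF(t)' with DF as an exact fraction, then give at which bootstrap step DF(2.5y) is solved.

step 1 [0.5y] swap r/2=31/1219: DF=(1 − 31/1219·(0))/(1+31/1219) = 1219/1250 ≈ 0.975200
step 2 [1y] bond c/2=1/40: DF=(391257/400000 − 1/40·(0.975200))/(1+1/40) = 1861/2000 ≈ 0.930500
step 3 [1.5y] zero: DF = P = 1793/2000 ≈ 0.896500
step 4 [2y] swap r/2=694/18317: DF=(1 − 694/18317·(0.975200+0.930500+0.896500))/(1+694/18317) = 2153/2500 ≈ 0.861200
step 5 [2.5y] bond c/2=23/800: DF=(15291/16000 − 23/800·(0.975200+0.930500+0.896500+0.861200))/(1+23/800) = 4133/5000 ≈ 0.826600

1 1/2 1219/1250
2 1 1861/2000
3 3/2 1793/2000
4 2 2153/2500
5 5/2 4133/5000
DF(2.5y) is solved at step 5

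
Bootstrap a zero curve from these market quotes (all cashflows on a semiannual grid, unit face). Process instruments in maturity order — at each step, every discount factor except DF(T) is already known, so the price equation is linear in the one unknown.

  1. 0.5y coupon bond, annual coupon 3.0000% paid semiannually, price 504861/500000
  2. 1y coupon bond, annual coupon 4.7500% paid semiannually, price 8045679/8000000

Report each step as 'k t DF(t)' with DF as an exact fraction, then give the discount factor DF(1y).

step 1 [0.5y] bond c/2=3/200: DF=(504861/500000 − 3/200·(0))/(1+3/200) = 2487/2500 ≈ 0.994800
step 2 [1y] bond c/2=19/800: DF=(8045679/8000000 − 19/800·(0.994800))/(1+19/800) = 9593/10000 ≈ 0.959300

1 1/2 2487/2500
2 1 9593/10000
DF(1y) = 9593/10000 ≈ 0.959300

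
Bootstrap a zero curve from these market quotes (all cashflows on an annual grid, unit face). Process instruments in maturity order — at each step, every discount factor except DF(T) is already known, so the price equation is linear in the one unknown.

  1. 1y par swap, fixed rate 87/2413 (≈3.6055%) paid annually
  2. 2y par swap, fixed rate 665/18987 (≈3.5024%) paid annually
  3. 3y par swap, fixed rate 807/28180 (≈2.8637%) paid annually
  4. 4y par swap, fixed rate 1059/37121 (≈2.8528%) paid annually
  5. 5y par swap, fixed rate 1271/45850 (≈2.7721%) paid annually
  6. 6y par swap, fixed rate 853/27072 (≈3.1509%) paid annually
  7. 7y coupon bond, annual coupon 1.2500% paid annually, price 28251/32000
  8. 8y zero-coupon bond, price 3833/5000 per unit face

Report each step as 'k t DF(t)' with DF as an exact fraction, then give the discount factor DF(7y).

step 1 [1y] swap r/1=87/2413: DF=(1 − 87/2413·(0))/(1+87/2413) = 2413/2500 ≈ 0.965200
step 2 [2y] swap r/1=665/18987: DF=(1 − 665/18987·(0.965200))/(1+665/18987) = 1867/2000 ≈ 0.933500
step 3 [3y] swap r/1=807/28180: DF=(1 − 807/28180·(0.965200+0.933500))/(1+807/28180) = 9193/10000 ≈ 0.919300
step 4 [4y] swap r/1=1059/37121: DF=(1 − 1059/37121·(0.965200+0.933500+0.919300))/(1+1059/37121) = 8941/10000 ≈ 0.894100
step 5 [5y] swap r/1=1271/45850: DF=(1 − 1271/45850·(0.965200+0.933500+0.919300+0.894100))/(1+1271/45850) = 8729/10000 ≈ 0.872900
step 6 [6y] swap r/1=853/27072: DF=(1 − 853/27072·(0.965200+0.933500+0.919300+0.894100+0.872900))/(1+853/27072) = 4147/5000 ≈ 0.829400
step 7 [7y] bond c/1=1/80: DF=(28251/32000 − 1/80·(0.965200+0.933500+0.919300+0.894100+0.872900+0.829400))/(1+1/80) = 8051/10000 ≈ 0.805100
step 8 [8y] zero: DF = P = 3833/5000 ≈ 0.766600

1 1 2413/2500
2 2 1867/2000
3 3 9193/10000
4 4 8941/10000
5 5 8729/10000
6 6 4147/5000
7 7 8051/10000
8 8 3833/5000
DF(7y) = 8051/10000 ≈ 0.805100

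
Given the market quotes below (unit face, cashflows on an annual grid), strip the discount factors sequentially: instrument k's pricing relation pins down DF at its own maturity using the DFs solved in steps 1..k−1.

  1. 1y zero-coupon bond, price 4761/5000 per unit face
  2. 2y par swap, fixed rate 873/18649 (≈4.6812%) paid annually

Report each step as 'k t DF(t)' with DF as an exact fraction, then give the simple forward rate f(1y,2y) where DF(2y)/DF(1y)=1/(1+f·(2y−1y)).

step 1 [1y] zero: DF = P = 4761/5000 ≈ 0.952200
step 2 [2y] swap r/1=873/18649: DF=(1 − 873/18649·(0.952200))/(1+873/18649) = 9127/10000 ≈ 0.912700

1 1 4761/5000
2 2 9127/10000
f(1y,2y) = ((4761/5000)/(9127/10000) − 1)/(1) = 395/9127 ≈ 4.3278%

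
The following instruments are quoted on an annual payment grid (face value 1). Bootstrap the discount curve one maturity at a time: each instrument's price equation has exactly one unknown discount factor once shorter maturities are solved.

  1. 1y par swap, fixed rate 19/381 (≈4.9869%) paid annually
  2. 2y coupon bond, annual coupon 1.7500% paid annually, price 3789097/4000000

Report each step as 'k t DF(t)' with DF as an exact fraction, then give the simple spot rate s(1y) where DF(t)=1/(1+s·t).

1 1 381/400
2 2 4573/5000
s(1y) = (1/(381/400) − 1)/(1) = 19/381 ≈ 4.9869%

step 1 [1y] swap r/1=19/381: DF=(1 − 19/381·(0))/(1+19/381) = 381/400 ≈ 0.952500
step 2 [2y] bond c/1=7/400: DF=(3789097/4000000 − 7/400·(0.952500))/(1+7/400) = 4573/5000 ≈ 0.914600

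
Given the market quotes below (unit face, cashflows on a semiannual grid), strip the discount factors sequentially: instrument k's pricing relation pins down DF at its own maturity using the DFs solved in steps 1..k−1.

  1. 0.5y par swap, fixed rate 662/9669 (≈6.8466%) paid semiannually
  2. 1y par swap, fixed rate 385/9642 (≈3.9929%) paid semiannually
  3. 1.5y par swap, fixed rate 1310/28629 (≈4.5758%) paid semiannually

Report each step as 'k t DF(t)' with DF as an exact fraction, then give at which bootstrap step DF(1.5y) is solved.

1 1/2 9669/10000
2 1 1923/2000
3 3/2 1869/2000
DF(1.5y) is solved at step 3

step 1 [0.5y] swap r/2=331/9669: DF=(1 − 331/9669·(0))/(1+331/9669) = 9669/10000 ≈ 0.966900
step 2 [1y] swap r/2=385/19284: DF=(1 − 385/19284·(0.966900))/(1+385/19284) = 1923/2000 ≈ 0.961500
step 3 [1.5y] swap r/2=655/28629: DF=(1 − 655/28629·(0.966900+0.961500))/(1+655/28629) = 1869/2000 ≈ 0.934500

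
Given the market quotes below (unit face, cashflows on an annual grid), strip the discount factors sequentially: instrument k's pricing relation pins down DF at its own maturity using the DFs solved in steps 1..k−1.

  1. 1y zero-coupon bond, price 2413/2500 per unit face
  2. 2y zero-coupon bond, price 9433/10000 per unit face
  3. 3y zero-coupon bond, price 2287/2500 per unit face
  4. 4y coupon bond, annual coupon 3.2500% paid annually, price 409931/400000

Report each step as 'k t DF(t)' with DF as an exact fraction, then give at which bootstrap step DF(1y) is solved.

step 1 [1y] zero: DF = P = 2413/2500 ≈ 0.965200
step 2 [2y] zero: DF = P = 9433/10000 ≈ 0.943300
step 3 [3y] zero: DF = P = 2287/2500 ≈ 0.914800
step 4 [4y] bond c/1=13/400: DF=(409931/400000 − 13/400·(0.965200+0.943300+0.914800))/(1+13/400) = 9037/10000 ≈ 0.903700

1 1 2413/2500
2 2 9433/10000
3 3 2287/2500
4 4 9037/10000
DF(1y) is solved at step 1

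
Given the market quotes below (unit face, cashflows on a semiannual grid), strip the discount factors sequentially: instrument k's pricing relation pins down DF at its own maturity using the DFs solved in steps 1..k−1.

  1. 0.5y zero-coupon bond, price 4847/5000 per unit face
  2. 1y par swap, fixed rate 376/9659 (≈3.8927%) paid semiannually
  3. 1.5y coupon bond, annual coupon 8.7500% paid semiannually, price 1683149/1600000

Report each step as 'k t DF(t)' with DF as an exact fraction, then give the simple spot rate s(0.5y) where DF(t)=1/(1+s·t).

step 1 [0.5y] zero: DF = P = 4847/5000 ≈ 0.969400
step 2 [1y] swap r/2=188/9659: DF=(1 − 188/9659·(0.969400))/(1+188/9659) = 1203/1250 ≈ 0.962400
step 3 [1.5y] bond c/2=7/160: DF=(1683149/1600000 − 7/160·(0.969400+0.962400))/(1+7/160) = 9269/10000 ≈ 0.926900

1 1/2 4847/5000
2 1 1203/1250
3 3/2 9269/10000
s(0.5y) = (1/(4847/5000) − 1)/(1/2) = 306/4847 ≈ 6.3132%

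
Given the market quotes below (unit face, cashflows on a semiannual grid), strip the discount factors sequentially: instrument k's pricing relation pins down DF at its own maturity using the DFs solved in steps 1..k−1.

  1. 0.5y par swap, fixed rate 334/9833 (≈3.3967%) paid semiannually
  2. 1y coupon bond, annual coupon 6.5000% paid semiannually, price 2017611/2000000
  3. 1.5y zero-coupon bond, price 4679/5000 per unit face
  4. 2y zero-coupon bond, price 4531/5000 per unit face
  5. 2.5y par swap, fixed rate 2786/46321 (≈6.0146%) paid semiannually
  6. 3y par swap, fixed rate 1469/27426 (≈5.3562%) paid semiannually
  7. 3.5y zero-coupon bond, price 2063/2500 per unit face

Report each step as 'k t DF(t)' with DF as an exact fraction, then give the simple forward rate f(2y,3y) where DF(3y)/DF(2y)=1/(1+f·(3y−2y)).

1 1/2 9833/10000
2 1 9461/10000
3 3/2 4679/5000
4 2 4531/5000
5 5/2 8607/10000
6 3 8531/10000
7 7/2 2063/2500
f(2y,3y) = ((4531/5000)/(8531/10000) − 1)/(1) = 531/8531 ≈ 6.2244%

step 1 [0.5y] swap r/2=167/9833: DF=(1 − 167/9833·(0))/(1+167/9833) = 9833/10000 ≈ 0.983300
step 2 [1y] bond c/2=13/400: DF=(2017611/2000000 − 13/400·(0.983300))/(1+13/400) = 9461/10000 ≈ 0.946100
step 3 [1.5y] zero: DF = P = 4679/5000 ≈ 0.935800
step 4 [2y] zero: DF = P = 4531/5000 ≈ 0.906200
step 5 [2.5y] swap r/2=1393/46321: DF=(1 − 1393/46321·(0.983300+0.946100+0.935800+0.906200))/(1+1393/46321) = 8607/10000 ≈ 0.860700
step 6 [3y] swap r/2=1469/54852: DF=(1 − 1469/54852·(0.983300+0.946100+0.935800+0.906200+0.860700))/(1+1469/54852) = 8531/10000 ≈ 0.853100
step 7 [3.5y] zero: DF = P = 2063/2500 ≈ 0.825200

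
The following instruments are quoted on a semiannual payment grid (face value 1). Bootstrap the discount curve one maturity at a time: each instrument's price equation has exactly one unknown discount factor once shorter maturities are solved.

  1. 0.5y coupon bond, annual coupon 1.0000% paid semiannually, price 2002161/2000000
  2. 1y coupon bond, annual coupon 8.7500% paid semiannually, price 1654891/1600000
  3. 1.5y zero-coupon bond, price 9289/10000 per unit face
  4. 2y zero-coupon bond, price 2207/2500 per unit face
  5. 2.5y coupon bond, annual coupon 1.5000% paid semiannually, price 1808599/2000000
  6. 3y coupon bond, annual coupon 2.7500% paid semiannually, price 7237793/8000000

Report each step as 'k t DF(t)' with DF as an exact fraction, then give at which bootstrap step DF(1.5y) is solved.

1 1/2 9961/10000
2 1 2373/2500
3 3/2 9289/10000
4 2 2207/2500
5 5/2 1087/1250
6 3 8297/10000
DF(1.5y) is solved at step 3

step 1 [0.5y] bond c/2=1/200: DF=(2002161/2000000 − 1/200·(0))/(1+1/200) = 9961/10000 ≈ 0.996100
step 2 [1y] bond c/2=7/160: DF=(1654891/1600000 − 7/160·(0.996100))/(1+7/160) = 2373/2500 ≈ 0.949200
step 3 [1.5y] zero: DF = P = 9289/10000 ≈ 0.928900
step 4 [2y] zero: DF = P = 2207/2500 ≈ 0.882800
step 5 [2.5y] bond c/2=3/400: DF=(1808599/2000000 − 3/400·(0.996100+0.949200+0.928900+0.882800))/(1+3/400) = 1087/1250 ≈ 0.869600
step 6 [3y] bond c/2=11/800: DF=(7237793/8000000 − 11/800·(0.996100+0.949200+0.928900+0.882800+0.869600))/(1+11/800) = 8297/10000 ≈ 0.829700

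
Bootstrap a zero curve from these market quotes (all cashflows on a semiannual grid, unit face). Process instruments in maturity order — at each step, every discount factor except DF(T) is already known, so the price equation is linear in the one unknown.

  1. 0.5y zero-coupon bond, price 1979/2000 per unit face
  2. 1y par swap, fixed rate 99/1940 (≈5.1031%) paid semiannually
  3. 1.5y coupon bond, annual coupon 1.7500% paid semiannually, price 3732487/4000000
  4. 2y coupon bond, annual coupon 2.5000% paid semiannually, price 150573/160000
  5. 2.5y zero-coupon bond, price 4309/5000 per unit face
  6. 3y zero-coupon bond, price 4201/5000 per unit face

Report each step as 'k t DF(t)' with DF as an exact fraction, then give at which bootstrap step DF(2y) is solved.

1 1/2 1979/2000
2 1 1901/2000
3 3/2 4541/5000
4 2 8943/10000
5 5/2 4309/5000
6 3 4201/5000
DF(2y) is solved at step 4

step 1 [0.5y] zero: DF = P = 1979/2000 ≈ 0.989500
step 2 [1y] swap r/2=99/3880: DF=(1 − 99/3880·(0.989500))/(1+99/3880) = 1901/2000 ≈ 0.950500
step 3 [1.5y] bond c/2=7/800: DF=(3732487/4000000 − 7/800·(0.989500+0.950500))/(1+7/800) = 4541/5000 ≈ 0.908200
step 4 [2y] bond c/2=1/80: DF=(150573/160000 − 1/80·(0.989500+0.950500+0.908200))/(1+1/80) = 8943/10000 ≈ 0.894300
step 5 [2.5y] zero: DF = P = 4309/5000 ≈ 0.861800
step 6 [3y] zero: DF = P = 4201/5000 ≈ 0.840200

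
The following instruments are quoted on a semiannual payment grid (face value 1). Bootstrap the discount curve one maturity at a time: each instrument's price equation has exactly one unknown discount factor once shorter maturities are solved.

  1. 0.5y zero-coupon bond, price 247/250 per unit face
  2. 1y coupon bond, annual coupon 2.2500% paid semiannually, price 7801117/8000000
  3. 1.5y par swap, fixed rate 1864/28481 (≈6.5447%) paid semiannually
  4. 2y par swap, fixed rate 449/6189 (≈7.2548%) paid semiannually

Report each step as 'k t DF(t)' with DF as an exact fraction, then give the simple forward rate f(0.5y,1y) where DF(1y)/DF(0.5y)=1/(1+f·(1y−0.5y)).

step 1 [0.5y] zero: DF = P = 247/250 ≈ 0.988000
step 2 [1y] bond c/2=9/800: DF=(7801117/8000000 − 9/800·(0.988000))/(1+9/800) = 9533/10000 ≈ 0.953300
step 3 [1.5y] swap r/2=932/28481: DF=(1 − 932/28481·(0.988000+0.953300))/(1+932/28481) = 2267/2500 ≈ 0.906800
step 4 [2y] swap r/2=449/12378: DF=(1 − 449/12378·(0.988000+0.953300+0.906800))/(1+449/12378) = 8653/10000 ≈ 0.865300

1 1/2 247/250
2 1 9533/10000
3 3/2 2267/2500
4 2 8653/10000
f(0.5y,1y) = ((247/250)/(9533/10000) − 1)/(1/2) = 694/9533 ≈ 7.2800%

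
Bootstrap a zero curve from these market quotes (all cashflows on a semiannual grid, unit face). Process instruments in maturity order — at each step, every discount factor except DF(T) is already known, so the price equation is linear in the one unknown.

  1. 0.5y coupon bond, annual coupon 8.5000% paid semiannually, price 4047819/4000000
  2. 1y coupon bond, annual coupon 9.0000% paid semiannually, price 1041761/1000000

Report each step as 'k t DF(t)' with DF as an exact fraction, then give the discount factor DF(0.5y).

step 1 [0.5y] bond c/2=17/400: DF=(4047819/4000000 − 17/400·(0))/(1+17/400) = 9707/10000 ≈ 0.970700
step 2 [1y] bond c/2=9/200: DF=(1041761/1000000 − 9/200·(0.970700))/(1+9/200) = 9551/10000 ≈ 0.955100

1 1/2 9707/10000
2 1 9551/10000
DF(0.5y) = 9707/10000 ≈ 0.970700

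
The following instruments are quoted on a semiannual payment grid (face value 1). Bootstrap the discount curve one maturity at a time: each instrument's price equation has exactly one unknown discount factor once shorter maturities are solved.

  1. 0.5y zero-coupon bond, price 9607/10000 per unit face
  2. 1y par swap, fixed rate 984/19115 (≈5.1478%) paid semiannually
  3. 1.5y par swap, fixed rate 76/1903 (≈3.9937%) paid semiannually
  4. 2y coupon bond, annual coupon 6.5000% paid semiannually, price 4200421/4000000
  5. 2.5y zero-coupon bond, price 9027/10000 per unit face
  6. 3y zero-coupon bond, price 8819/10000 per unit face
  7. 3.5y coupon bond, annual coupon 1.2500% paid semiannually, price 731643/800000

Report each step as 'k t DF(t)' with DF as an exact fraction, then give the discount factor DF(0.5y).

1 1/2 9607/10000
2 1 2377/2500
3 3/2 943/1000
4 2 1159/1250
5 5/2 9027/10000
6 3 8819/10000
7 7/2 8743/10000
DF(0.5y) = 9607/10000 ≈ 0.960700

step 1 [0.5y] zero: DF = P = 9607/10000 ≈ 0.960700
step 2 [1y] swap r/2=492/19115: DF=(1 − 492/19115·(0.960700))/(1+492/19115) = 2377/2500 ≈ 0.950800
step 3 [1.5y] swap r/2=38/1903: DF=(1 − 38/1903·(0.960700+0.950800))/(1+38/1903) = 943/1000 ≈ 0.943000
step 4 [2y] bond c/2=13/400: DF=(4200421/4000000 − 13/400·(0.960700+0.950800+0.943000))/(1+13/400) = 1159/1250 ≈ 0.927200
step 5 [2.5y] zero: DF = P = 9027/10000 ≈ 0.902700
step 6 [3y] zero: DF = P = 8819/10000 ≈ 0.881900
step 7 [3.5y] bond c/2=1/160: DF=(731643/800000 − 1/160·(0.960700+0.950800+0.943000+0.927200+0.902700+0.881900))/(1+1/160) = 8743/10000 ≈ 0.874300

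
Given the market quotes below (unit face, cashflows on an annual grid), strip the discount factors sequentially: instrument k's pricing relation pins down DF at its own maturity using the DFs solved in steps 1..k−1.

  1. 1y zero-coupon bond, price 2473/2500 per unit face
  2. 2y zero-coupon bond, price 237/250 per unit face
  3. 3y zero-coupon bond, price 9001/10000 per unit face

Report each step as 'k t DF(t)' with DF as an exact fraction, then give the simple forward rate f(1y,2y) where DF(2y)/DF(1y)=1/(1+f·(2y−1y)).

1 1 2473/2500
2 2 237/250
3 3 9001/10000
f(1y,2y) = ((2473/2500)/(237/250) − 1)/(1) = 103/2370 ≈ 4.3460%

step 1 [1y] zero: DF = P = 2473/2500 ≈ 0.989200
step 2 [2y] zero: DF = P = 237/250 ≈ 0.948000
step 3 [3y] zero: DF = P = 9001/10000 ≈ 0.900100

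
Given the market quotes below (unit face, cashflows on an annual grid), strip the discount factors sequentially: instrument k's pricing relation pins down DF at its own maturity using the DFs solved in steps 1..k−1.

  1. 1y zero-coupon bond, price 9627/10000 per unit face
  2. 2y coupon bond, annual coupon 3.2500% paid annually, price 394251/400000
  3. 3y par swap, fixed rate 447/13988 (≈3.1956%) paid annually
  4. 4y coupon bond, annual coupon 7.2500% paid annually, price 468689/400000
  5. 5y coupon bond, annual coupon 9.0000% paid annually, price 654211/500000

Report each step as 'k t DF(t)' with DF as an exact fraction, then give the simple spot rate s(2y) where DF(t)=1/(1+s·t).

1 1 9627/10000
2 2 9243/10000
3 3 4553/5000
4 4 4517/5000
5 5 2237/2500
s(2y) = (1/(9243/10000) − 1)/(2) = 757/18486 ≈ 4.0950%

step 1 [1y] zero: DF = P = 9627/10000 ≈ 0.962700
step 2 [2y] bond c/1=13/400: DF=(394251/400000 − 13/400·(0.962700))/(1+13/400) = 9243/10000 ≈ 0.924300
step 3 [3y] swap r/1=447/13988: DF=(1 − 447/13988·(0.962700+0.924300))/(1+447/13988) = 4553/5000 ≈ 0.910600
step 4 [4y] bond c/1=29/400: DF=(468689/400000 − 29/400·(0.962700+0.924300+0.910600))/(1+29/400) = 4517/5000 ≈ 0.903400
step 5 [5y] bond c/1=9/100: DF=(654211/500000 − 9/100·(0.962700+0.924300+0.910600+0.903400))/(1+9/100) = 2237/2500 ≈ 0.894800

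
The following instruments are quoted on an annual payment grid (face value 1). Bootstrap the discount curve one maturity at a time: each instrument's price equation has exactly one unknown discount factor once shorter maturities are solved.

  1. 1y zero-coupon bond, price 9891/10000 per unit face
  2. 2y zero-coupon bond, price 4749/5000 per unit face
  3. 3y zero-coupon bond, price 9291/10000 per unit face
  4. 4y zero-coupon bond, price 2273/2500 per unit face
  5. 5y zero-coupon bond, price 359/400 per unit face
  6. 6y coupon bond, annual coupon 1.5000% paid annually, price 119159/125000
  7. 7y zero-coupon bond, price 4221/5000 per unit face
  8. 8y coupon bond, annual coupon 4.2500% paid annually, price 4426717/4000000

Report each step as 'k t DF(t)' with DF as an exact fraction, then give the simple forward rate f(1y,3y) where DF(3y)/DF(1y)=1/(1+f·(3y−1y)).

1 1 9891/10000
2 2 4749/5000
3 3 9291/10000
4 4 2273/2500
5 5 359/400
6 6 8701/10000
7 7 4221/5000
8 8 8011/10000
f(1y,3y) = ((9891/10000)/(9291/10000) − 1)/(2) = 100/3097 ≈ 3.2289%

step 1 [1y] zero: DF = P = 9891/10000 ≈ 0.989100
step 2 [2y] zero: DF = P = 4749/5000 ≈ 0.949800
step 3 [3y] zero: DF = P = 9291/10000 ≈ 0.929100
step 4 [4y] zero: DF = P = 2273/2500 ≈ 0.909200
step 5 [5y] zero: DF = P = 359/400 ≈ 0.897500
step 6 [6y] bond c/1=3/200: DF=(119159/125000 − 3/200·(0.989100+0.949800+0.929100+0.909200+0.897500))/(1+3/200) = 8701/10000 ≈ 0.870100
step 7 [7y] zero: DF = P = 4221/5000 ≈ 0.844200
step 8 [8y] bond c/1=17/400: DF=(4426717/4000000 − 17/400·(0.989100+0.949800+0.929100+0.909200+0.897500+0.870100+0.844200))/(1+17/400) = 8011/10000 ≈ 0.801100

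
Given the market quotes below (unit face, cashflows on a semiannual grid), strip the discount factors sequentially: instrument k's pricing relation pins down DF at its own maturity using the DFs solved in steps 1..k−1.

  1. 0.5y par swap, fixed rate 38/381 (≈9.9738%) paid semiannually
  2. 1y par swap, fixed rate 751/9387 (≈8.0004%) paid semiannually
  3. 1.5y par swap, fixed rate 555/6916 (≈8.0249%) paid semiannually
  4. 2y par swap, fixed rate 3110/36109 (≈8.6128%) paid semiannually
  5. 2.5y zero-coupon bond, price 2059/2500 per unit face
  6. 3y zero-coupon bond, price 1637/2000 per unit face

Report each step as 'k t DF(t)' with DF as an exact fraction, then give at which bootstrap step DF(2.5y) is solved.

step 1 [0.5y] swap r/2=19/381: DF=(1 − 19/381·(0))/(1+19/381) = 381/400 ≈ 0.952500
step 2 [1y] swap r/2=751/18774: DF=(1 − 751/18774·(0.952500))/(1+751/18774) = 9249/10000 ≈ 0.924900
step 3 [1.5y] swap r/2=555/13832: DF=(1 − 555/13832·(0.952500+0.924900))/(1+555/13832) = 889/1000 ≈ 0.889000
step 4 [2y] swap r/2=1555/36109: DF=(1 − 1555/36109·(0.952500+0.924900+0.889000))/(1+1555/36109) = 1689/2000 ≈ 0.844500
step 5 [2.5y] zero: DF = P = 2059/2500 ≈ 0.823600
step 6 [3y] zero: DF = P = 1637/2000 ≈ 0.818500

1 1/2 381/400
2 1 9249/10000
3 3/2 889/1000
4 2 1689/2000
5 5/2 2059/2500
6 3 1637/2000
DF(2.5y) is solved at step 5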